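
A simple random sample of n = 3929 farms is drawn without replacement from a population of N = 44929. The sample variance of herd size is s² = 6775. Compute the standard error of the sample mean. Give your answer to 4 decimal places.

1.2544

Under SRS without replacement, Var(ȳ) = (1 − f)·s²/n with f = n/N = 3929/44929 = 0.08744909.
Var(ȳ) = (1 − 0.08744909)·6775/3929 = 0.91255091·1.7243573 = 1.5735639.
SE(ȳ) = √(1.5735639) = 1.2544.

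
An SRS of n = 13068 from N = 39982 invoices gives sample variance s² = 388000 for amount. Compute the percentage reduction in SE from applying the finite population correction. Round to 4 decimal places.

f = n/N = 13068/39982 = 0.32684708.
SE_no-fpc = √(s²/n) = 5.4489309; SE_fpc = √((1−f)s²/n) = 4.4706242.
Ratio = √(1−f) = 0.82045897. Reduction = 100·(1 − 0.82045897) = 17.9541%.

17.9541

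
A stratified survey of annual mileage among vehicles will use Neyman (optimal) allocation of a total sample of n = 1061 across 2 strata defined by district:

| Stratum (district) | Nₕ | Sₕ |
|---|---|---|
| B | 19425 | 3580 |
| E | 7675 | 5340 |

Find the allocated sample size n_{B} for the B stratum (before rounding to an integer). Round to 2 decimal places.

Neyman allocation: nₕ = n·NₕSₕ / Σⱼ NⱼSⱼ.
Σ NⱼSⱼ = 19425·3580 + 7675·5340 = 1.10526 × 10^8.
n_{B} = 1061·19425·3580 / (1.10526 × 10^8) = 667.57.

667.57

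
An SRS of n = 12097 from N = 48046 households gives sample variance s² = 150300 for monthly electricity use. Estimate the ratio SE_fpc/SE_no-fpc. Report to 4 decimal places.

f = n/N = 12097/48046 = 0.25177954.
SE_no-fpc = √(s²/n) = 3.5248501; SE_fpc = √((1−f)s²/n) = 3.0489861.
Ratio = √(1−f) = 0.86499737.

0.8650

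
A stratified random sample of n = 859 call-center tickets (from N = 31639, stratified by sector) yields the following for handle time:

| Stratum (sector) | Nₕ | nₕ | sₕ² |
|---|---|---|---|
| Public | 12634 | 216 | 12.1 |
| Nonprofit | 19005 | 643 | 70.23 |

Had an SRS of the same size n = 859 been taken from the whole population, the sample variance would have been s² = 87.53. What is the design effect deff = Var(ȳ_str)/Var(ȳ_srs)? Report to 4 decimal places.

Var(ȳ_str) = Σ Wₕ²(1−fₕ)sₕ²/nₕ with Wₕ = Nₕ/31639:
  Public: (12634/31639)²·(1−216/12634)·12.1/216 = 0.0087796793
  Nonprofit: (19005/31639)²·(1−643/19005)·70.23/643 = 0.03807624
  → Var(ȳ_str) = 0.046855919.
Var(ȳ_srs) = (1 − 859/31639)·87.53/859 = 0.099131033.
deff = 0.046855919 / 0.099131033 = 0.4727.

0.4727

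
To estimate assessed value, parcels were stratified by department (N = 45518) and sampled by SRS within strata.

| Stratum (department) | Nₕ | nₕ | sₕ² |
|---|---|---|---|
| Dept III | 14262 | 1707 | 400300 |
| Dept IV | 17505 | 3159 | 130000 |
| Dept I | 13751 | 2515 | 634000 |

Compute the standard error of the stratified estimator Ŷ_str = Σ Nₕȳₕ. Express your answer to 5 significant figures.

Var(Ŷ_str) = Σₕ Nₕ²(1 − fₕ)sₕ²/nₕ.
Dept III: 14262²·(1 − 1707/14262)·400300/1707 = 4.1990323 × 10^10.
Dept IV: 17505²·(1 − 3159/17505)·130000/3159 = 1.0334433 × 10^10.
Dept I: 13751²·(1 − 2515/13751)·634000/2515 = 3.8949087 × 10^10.
Sum = 9.1273843 × 10^10.
SE = √(9.1273843 × 10^10) = 302120.

302120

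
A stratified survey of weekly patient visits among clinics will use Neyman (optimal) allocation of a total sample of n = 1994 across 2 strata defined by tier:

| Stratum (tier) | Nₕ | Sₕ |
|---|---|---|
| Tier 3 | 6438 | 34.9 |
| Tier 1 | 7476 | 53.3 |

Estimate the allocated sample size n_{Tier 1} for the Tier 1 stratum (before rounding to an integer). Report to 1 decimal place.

1275.0

Neyman allocation: nₕ = n·NₕSₕ / Σⱼ NⱼSⱼ.
Σ NⱼSⱼ = 6438·34.9 + 7476·53.3 = 623157.
n_{Tier 1} = 1994·7476·53.3 / 623157 = 1275.0.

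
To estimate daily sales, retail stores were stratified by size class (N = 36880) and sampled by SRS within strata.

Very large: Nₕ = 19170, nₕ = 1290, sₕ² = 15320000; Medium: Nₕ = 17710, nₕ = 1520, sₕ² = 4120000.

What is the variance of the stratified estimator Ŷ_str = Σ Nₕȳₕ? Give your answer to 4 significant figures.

Var(Ŷ_str) = Σₕ Nₕ²(1 − fₕ)sₕ²/nₕ.
Very large: 19170²·(1 − 1290/19170)·15320000/1290 = 4.0706024 × 10^12.
Medium: 17710²·(1 − 1520/17710)·4120000/1520 = 7.7717539 × 10^11.
Sum = 4.8477778 × 10^12.

4.848 × 10^12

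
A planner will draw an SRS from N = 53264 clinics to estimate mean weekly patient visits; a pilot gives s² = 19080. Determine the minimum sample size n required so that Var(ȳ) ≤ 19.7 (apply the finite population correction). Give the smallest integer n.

Without fpc, n₀ = s²/D = 19080/19.7 = 968.5279.
With fpc, (1 − n/N)·s²/n ≤ D requires n ≥ n₀/(1 + n₀/N) = 968.5279/(1 + 968.5279/53264) = 951.2312.
Rounding up, n = 952.

952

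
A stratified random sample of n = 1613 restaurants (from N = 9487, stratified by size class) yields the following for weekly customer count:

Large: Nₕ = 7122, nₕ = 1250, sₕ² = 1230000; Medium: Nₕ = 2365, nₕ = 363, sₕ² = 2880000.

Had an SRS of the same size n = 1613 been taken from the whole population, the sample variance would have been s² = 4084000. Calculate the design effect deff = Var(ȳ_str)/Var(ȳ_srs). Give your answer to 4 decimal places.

0.4162

Var(ȳ_str) = Σ Wₕ²(1−fₕ)sₕ²/nₕ with Wₕ = Nₕ/9487:
  Large: (7122/9487)²·(1−1250/7122)·1230000/1250 = 457.2201
  Medium: (2365/9487)²·(1−363/2365)·2880000/363 = 417.37197
  → Var(ȳ_str) = 874.59207.
Var(ȳ_srs) = (1 − 1613/9487)·4084000/1613 = 2101.4443.
deff = 874.59207 / 2101.4443 = 0.4162.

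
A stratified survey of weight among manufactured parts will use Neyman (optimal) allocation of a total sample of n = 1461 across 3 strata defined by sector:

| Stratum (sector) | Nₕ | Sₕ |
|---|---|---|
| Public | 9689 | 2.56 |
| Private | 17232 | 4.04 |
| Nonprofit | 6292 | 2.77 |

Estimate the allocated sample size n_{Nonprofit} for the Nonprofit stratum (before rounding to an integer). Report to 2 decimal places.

227.66

Neyman allocation: nₕ = n·NₕSₕ / Σⱼ NⱼSⱼ.
Σ NⱼSⱼ = 9689·2.56 + 17232·4.04 + 6292·2.77 = 111849.96.
n_{Nonprofit} = 1461·6292·2.77 / 111849.96 = 227.66.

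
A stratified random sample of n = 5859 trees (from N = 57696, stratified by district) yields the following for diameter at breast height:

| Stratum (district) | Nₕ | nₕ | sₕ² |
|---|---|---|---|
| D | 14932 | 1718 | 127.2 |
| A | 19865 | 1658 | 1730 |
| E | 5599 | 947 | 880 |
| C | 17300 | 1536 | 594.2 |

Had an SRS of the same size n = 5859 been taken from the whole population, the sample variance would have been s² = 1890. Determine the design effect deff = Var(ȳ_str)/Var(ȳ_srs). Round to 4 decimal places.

0.5408

Var(ȳ_str) = Σ Wₕ²(1−fₕ)sₕ²/nₕ with Wₕ = Nₕ/57696:
  D: (14932/57696)²·(1−1718/14932)·127.2/1718 = 0.0043885881
  A: (19865/57696)²·(1−1658/19865)·1730/1658 = 0.11336973
  E: (5599/57696)²·(1−947/5599)·880/947 = 0.007270955
  C: (17300/57696)²·(1−1536/17300)·594.2/1536 = 0.031692942
  → Var(ȳ_str) = 0.15672222.
Var(ȳ_srs) = (1 − 5859/57696)·1890/5859 = 0.28982274.
deff = 0.15672222 / 0.28982274 = 0.5408.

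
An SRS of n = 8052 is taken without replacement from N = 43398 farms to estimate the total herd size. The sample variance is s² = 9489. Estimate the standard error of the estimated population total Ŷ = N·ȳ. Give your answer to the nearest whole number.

Var(Ŷ) = N²·Var(ȳ) = N²·(1 − n/N)·s²/n.
f = 8052/43398 = 0.18553850; Var(ȳ) = 0.81446150·9489/8052 = 0.95981435.
Var(Ŷ) = 43398² · 0.95981435 = 1.8077013 × 10^9.
SE(Ŷ) = √(1.8077013 × 10^9) = 42517.

42517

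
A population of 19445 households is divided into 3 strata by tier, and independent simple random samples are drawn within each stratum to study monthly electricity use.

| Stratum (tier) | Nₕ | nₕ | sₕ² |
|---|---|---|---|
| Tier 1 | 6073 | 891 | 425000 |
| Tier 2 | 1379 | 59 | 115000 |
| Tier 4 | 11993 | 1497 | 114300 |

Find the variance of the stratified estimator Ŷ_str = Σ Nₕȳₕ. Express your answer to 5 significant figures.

2.8170 × 10^10

Var(Ŷ_str) = Σₕ Nₕ²(1 − fₕ)sₕ²/nₕ.
Tier 1: 6073²·(1 − 891/6073)·425000/891 = 1.5011079 × 10^10.
Tier 2: 1379²·(1 − 59/1379)·115000/59 = 3.5480034 × 10^9.
Tier 4: 11993²·(1 − 1497/11993)·114300/1497 = 9.6111662 × 10^9.
Sum = 2.8170249 × 10^10.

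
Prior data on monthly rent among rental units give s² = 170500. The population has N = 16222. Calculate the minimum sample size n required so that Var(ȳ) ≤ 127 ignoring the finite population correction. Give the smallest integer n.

Without fpc, n₀ = s²/D = 170500/127 = 1342.5197.
Rounding up, n = 1343.

1343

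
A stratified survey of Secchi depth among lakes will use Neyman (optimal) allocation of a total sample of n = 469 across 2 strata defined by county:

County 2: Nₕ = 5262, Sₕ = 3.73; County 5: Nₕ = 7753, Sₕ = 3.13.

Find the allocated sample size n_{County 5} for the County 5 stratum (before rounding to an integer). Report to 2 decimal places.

Neyman allocation: nₕ = n·NₕSₕ / Σⱼ NⱼSⱼ.
Σ NⱼSⱼ = 5262·3.73 + 7753·3.13 = 43894.15.
n_{County 5} = 469·7753·3.13 / 43894.15 = 259.29.

259.29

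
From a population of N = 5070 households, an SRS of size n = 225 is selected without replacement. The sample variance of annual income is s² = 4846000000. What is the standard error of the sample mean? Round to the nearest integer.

4537

Under SRS without replacement, Var(ȳ) = (1 − f)·s²/n with f = n/N = 225/5070 = 0.04437870.
Var(ȳ) = (1 − 0.04437870)·4846000000/225 = 0.95562130·2.1537778 × 10^7 = 2.0581959 × 10^7.
SE(ȳ) = √(2.0581959 × 10^7) = 4537.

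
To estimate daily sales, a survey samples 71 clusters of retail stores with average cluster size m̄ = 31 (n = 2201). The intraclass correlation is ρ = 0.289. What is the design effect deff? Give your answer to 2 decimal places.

9.67

deff = 1 + (31 − 1)·0.289 = 1 + 8.67 = 9.67.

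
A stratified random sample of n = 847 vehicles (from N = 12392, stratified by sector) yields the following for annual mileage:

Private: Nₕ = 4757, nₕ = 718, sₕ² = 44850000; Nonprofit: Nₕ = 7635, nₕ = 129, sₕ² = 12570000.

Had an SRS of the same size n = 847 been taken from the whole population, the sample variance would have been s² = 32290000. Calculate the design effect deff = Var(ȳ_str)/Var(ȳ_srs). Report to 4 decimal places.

Var(ȳ_str) = Σ Wₕ²(1−fₕ)sₕ²/nₕ with Wₕ = Nₕ/12392:
  Private: (4757/12392)²·(1−718/4757)·44850000/718 = 7815.5977
  Nonprofit: (7635/12392)²·(1−129/7635)·12570000/129 = 36364.729
  → Var(ȳ_str) = 44180.327.
Var(ȳ_srs) = (1 − 847/12392)·32290000/847 = 35517.073.
deff = 44180.327 / 35517.073 = 1.2439.

1.2439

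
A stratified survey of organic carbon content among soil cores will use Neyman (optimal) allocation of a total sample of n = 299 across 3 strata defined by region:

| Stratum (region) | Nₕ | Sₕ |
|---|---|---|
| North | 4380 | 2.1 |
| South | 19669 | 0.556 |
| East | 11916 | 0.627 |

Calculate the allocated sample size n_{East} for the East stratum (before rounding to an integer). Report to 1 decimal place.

Neyman allocation: nₕ = n·NₕSₕ / Σⱼ NⱼSⱼ.
Σ NⱼSⱼ = 4380·2.1 + 19669·0.556 + 11916·0.627 = 27605.296.
n_{East} = 299·11916·0.627 / 27605.296 = 80.9.

80.9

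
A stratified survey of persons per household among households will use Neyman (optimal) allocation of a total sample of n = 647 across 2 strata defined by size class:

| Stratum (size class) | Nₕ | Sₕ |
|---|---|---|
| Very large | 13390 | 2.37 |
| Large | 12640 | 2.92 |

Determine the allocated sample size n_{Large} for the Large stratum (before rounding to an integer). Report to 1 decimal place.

347.9

Neyman allocation: nₕ = n·NₕSₕ / Σⱼ NⱼSⱼ.
Σ NⱼSⱼ = 13390·2.37 + 12640·2.92 = 68643.1.
n_{Large} = 647·12640·2.92 / 68643.1 = 347.9.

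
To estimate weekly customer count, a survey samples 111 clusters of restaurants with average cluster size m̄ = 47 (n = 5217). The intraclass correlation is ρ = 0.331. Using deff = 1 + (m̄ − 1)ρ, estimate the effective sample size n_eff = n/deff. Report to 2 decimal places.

deff = 1 + (47 − 1)·0.331 = 1 + 15.226 = 16.226.
n_eff = 5217 / 16.226 = 321.52.

321.52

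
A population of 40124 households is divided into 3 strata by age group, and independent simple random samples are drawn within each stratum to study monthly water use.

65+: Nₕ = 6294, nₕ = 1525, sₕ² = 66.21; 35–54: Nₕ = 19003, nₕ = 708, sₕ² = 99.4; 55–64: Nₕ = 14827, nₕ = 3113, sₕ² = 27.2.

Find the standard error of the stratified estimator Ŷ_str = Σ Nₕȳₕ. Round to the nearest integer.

7185

Var(Ŷ_str) = Σₕ Nₕ²(1 − fₕ)sₕ²/nₕ.
65+: 6294²·(1 − 1525/6294)·66.21/1525 = 1.3031902 × 10^6.
35–54: 19003²·(1 − 708/19003)·99.4/708 = 4.8809877 × 10^7.
55–64: 14827²·(1 − 3113/14827)·27.2/3113 = 1.5175685 × 10^6.
Sum = 5.1630636 × 10^7.
SE = √(5.1630636 × 10^7) = 7185.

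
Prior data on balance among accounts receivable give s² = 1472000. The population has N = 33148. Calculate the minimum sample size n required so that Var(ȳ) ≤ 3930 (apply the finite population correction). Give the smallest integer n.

371

Without fpc, n₀ = s²/D = 1472000/3930 = 374.5547.
With fpc, (1 − n/N)·s²/n ≤ D requires n ≥ n₀/(1 + n₀/N) = 374.5547/(1 + 374.5547/33148) = 370.3697.
Rounding up, n = 371.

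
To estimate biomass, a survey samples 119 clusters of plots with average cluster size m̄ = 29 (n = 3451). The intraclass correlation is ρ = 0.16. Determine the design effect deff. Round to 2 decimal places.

5.48

deff = 1 + (29 − 1)·0.16 = 1 + 4.48 = 5.48.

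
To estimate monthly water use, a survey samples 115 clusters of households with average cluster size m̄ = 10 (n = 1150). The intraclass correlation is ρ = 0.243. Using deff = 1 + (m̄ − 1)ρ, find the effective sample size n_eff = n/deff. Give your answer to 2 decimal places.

deff = 1 + (10 − 1)·0.243 = 1 + 2.187 = 3.187.
n_eff = 1150 / 3.187 = 360.84.

360.84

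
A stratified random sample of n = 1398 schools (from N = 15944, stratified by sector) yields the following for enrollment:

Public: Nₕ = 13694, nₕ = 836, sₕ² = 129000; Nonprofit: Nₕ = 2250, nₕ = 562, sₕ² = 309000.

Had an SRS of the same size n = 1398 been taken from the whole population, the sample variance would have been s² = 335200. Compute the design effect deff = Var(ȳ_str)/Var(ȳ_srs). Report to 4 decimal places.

0.5261

Var(ȳ_str) = Σ Wₕ²(1−fₕ)sₕ²/nₕ with Wₕ = Nₕ/15944:
  Public: (13694/15944)²·(1−836/13694)·129000/836 = 106.87906
  Nonprofit: (2250/15944)²·(1−562/2250)·309000/562 = 8.2145268
  → Var(ȳ_str) = 115.09359.
Var(ȳ_srs) = (1 − 1398/15944)·335200/1398 = 218.74752.
deff = 115.09359 / 218.74752 = 0.5261.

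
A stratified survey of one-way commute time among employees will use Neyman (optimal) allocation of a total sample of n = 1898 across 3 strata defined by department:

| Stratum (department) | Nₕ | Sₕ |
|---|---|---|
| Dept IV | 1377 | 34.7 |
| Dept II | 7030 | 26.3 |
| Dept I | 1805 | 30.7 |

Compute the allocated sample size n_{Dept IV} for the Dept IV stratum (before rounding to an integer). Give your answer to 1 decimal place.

Neyman allocation: nₕ = n·NₕSₕ / Σⱼ NⱼSⱼ.
Σ NⱼSⱼ = 1377·34.7 + 7030·26.3 + 1805·30.7 = 288084.4.
n_{Dept IV} = 1898·1377·34.7 / 288084.4 = 314.8.

314.8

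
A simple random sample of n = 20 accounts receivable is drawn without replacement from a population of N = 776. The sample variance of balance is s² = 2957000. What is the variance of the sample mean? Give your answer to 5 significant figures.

144040

Under SRS without replacement, Var(ȳ) = (1 − f)·s²/n with f = n/N = 20/776 = 0.02577320.
Var(ȳ) = (1 − 0.02577320)·2957000/20 = 0.97422680·147850 = 144039.43.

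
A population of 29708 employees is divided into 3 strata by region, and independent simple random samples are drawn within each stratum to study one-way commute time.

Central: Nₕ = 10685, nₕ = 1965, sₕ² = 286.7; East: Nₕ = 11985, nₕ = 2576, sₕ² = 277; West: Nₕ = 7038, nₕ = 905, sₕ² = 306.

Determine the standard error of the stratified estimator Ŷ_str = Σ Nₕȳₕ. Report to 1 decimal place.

Var(Ŷ_str) = Σₕ Nₕ²(1 − fₕ)sₕ²/nₕ.
Central: 10685²·(1 − 1965/10685)·286.7/1965 = 1.3594278 × 10^7.
East: 11985²·(1 − 2576/11985)·277/2576 = 1.212594 × 10^7.
West: 7038²·(1 − 905/7038)·306/905 = 1.4594697 × 10^7.
Sum = 4.0314915 × 10^7.
SE = √(4.0314915 × 10^7) = 6349.4.

6349.4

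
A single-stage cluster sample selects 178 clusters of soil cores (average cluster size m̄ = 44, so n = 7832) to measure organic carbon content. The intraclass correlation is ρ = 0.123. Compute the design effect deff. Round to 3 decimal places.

deff = 1 + (44 − 1)·0.123 = 1 + 5.289 = 6.289.

6.289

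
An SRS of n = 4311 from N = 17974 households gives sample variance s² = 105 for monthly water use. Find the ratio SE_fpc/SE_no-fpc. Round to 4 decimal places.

f = n/N = 4311/17974 = 0.23984644.
SE_no-fpc = √(s²/n) = 0.15606504; SE_fpc = √((1−f)s²/n) = 0.13606809.
Ratio = √(1−f) = 0.87186785.

0.8719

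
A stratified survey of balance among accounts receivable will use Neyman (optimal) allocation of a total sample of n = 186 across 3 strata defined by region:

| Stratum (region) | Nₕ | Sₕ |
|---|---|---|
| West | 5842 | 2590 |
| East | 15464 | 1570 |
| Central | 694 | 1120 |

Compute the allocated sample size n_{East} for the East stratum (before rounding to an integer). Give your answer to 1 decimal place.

112.4

Neyman allocation: nₕ = n·NₕSₕ / Σⱼ NⱼSⱼ.
Σ NⱼSⱼ = 5842·2590 + 15464·1570 + 694·1120 = 4.018654 × 10^7.
n_{East} = 186·15464·1570 / (4.018654 × 10^7) = 112.4.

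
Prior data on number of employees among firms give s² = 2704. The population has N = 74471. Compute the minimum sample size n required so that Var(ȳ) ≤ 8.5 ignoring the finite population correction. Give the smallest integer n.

Without fpc, n₀ = s²/D = 2704/8.5 = 318.1176.
Rounding up, n = 319.

319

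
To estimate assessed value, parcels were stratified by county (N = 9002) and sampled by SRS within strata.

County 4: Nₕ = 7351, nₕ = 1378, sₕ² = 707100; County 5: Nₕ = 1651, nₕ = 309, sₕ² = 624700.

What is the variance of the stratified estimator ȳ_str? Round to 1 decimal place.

333.3

Var(ȳ_str) = Σₕ Wₕ²(1 − fₕ)sₕ²/nₕ with Wₕ = Nₕ/N, N = 9002.
County 4: Wₕ = 0.81659631; term = 0.81659631²·(1 − 0.18745749)·707100/1378 = 278.03056.
County 5: Wₕ = 0.18340369; term = 0.18340369²·(1 − 0.18715930)·624700/309 = 55.275744.
Sum = 333.3063.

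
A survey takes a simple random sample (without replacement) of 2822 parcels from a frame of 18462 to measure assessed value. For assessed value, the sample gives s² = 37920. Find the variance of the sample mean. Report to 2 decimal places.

11.38

Under SRS without replacement, Var(ȳ) = (1 − f)·s²/n with f = n/N = 2822/18462 = 0.15285451.
Var(ȳ) = (1 − 0.15285451)·37920/2822 = 0.84714549·13.437279 = 11.38333.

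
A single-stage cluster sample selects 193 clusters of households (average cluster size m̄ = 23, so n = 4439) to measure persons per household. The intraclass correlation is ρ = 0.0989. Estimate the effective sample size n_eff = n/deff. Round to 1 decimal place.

1397.8

deff = 1 + (23 − 1)·0.0989 = 1 + 2.1758 = 3.1758.
n_eff = 4439 / 3.1758 = 1397.8.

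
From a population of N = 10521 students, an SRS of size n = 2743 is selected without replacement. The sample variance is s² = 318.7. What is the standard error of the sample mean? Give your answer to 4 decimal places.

Under SRS without replacement, Var(ȳ) = (1 − f)·s²/n with f = n/N = 2743/10521 = 0.26071666.
Var(ȳ) = (1 − 0.26071666)·318.7/2743 = 0.73928334·0.11618666 = 0.08589486.
SE(ȳ) = √(0.08589486) = 0.2931.

0.2931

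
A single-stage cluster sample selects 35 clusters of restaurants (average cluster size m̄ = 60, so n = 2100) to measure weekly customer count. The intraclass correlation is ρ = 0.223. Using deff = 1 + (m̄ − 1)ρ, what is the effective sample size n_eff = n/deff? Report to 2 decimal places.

148.34

deff = 1 + (60 − 1)·0.223 = 1 + 13.157 = 14.157.
n_eff = 2100 / 14.157 = 148.34.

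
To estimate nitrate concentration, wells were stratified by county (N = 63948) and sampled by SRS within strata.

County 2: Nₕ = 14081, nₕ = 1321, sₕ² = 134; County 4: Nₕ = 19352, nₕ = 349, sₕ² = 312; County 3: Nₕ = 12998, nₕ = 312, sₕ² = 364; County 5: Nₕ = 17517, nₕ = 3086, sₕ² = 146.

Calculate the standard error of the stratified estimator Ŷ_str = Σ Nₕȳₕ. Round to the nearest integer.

23480

Var(Ŷ_str) = Σₕ Nₕ²(1 − fₕ)sₕ²/nₕ.
County 2: 14081²·(1 − 1321/14081)·134/1321 = 1.8225781 × 10^7.
County 4: 19352²·(1 − 349/19352)·312/349 = 3.2875865 × 10^8.
County 3: 12998²·(1 − 312/12998)·364/312 = 1.9237473 × 10^8.
County 5: 17517²·(1 − 3086/17517)·146/3086 = 1.1959502 × 10^7.
Sum = 5.5131866 × 10^8.
SE = √(5.5131866 × 10^8) = 23480.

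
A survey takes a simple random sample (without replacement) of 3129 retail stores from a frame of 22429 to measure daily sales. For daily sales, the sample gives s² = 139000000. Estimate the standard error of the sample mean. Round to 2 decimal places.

Under SRS without replacement, Var(ȳ) = (1 − f)·s²/n with f = n/N = 3129/22429 = 0.13950689.
Var(ȳ) = (1 − 0.13950689)·139000000/3129 = 0.86049311·44423.138 = 38225.805.
SE(ȳ) = √(38225.805) = 195.51.

195.51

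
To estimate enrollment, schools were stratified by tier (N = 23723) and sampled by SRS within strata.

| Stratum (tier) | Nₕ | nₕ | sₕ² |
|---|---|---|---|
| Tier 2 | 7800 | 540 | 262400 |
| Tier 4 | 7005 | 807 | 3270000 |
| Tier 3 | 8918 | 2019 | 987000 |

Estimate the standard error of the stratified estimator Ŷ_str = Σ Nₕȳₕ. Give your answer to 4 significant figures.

Var(Ŷ_str) = Σₕ Nₕ²(1 − fₕ)sₕ²/nₕ.
Tier 2: 7800²·(1 − 540/7800)·262400/540 = 2.7517013 × 10^10.
Tier 4: 7005²·(1 − 807/7005)·3270000/807 = 1.7592758 × 10^11.
Tier 3: 8918²·(1 − 2019/8918)·987000/2019 = 3.0076995 × 10^10.
Sum = 2.3352159 × 10^11.
SE = √(2.3352159 × 10^11) = 483200.

483200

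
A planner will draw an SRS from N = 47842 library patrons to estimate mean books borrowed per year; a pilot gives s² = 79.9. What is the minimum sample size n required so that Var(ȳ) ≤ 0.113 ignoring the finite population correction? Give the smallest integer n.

Without fpc, n₀ = s²/D = 79.9/0.113 = 707.0796.
Rounding up, n = 708.

708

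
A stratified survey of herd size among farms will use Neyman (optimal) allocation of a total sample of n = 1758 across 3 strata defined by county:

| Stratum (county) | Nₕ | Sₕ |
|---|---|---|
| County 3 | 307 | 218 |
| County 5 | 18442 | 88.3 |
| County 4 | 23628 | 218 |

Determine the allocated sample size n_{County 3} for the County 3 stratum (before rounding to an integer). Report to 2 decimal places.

17.19

Neyman allocation: nₕ = n·NₕSₕ / Σⱼ NⱼSⱼ.
Σ NⱼSⱼ = 307·218 + 18442·88.3 + 23628·218 = 6.8462586 × 10^6.
n_{County 3} = 1758·307·218 / (6.8462586 × 10^6) = 17.19.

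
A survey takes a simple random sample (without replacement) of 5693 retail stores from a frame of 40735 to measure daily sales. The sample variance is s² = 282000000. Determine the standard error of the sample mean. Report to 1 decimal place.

206.4

Under SRS without replacement, Var(ȳ) = (1 − f)·s²/n with f = n/N = 5693/40735 = 0.13975697.
Var(ȳ) = (1 − 0.13975697)·282000000/5693 = 0.86024303·49534.516 = 42611.722.
SE(ȳ) = √(42611.722) = 206.4.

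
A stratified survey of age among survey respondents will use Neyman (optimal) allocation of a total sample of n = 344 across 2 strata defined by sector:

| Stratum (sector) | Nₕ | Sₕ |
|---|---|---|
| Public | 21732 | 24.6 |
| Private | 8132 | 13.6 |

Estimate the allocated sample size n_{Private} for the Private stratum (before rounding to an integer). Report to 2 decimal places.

58.97

Neyman allocation: nₕ = n·NₕSₕ / Σⱼ NⱼSⱼ.
Σ NⱼSⱼ = 21732·24.6 + 8132·13.6 = 645202.4.
n_{Private} = 344·8132·13.6 / 645202.4 = 58.97.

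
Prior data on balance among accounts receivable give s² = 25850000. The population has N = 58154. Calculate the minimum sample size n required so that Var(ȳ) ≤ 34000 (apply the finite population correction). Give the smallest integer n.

Without fpc, n₀ = s²/D = 25850000/34000 = 760.2941.
With fpc, (1 − n/N)·s²/n ≤ D requires n ≥ n₀/(1 + n₀/N) = 760.2941/(1 + 760.2941/58154) = 750.4824.
Rounding up, n = 751.

751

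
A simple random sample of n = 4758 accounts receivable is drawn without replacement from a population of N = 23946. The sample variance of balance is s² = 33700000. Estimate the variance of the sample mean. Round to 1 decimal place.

5675.5

Under SRS without replacement, Var(ȳ) = (1 − f)·s²/n with f = n/N = 4758/23946 = 0.19869707.
Var(ȳ) = (1 − 0.19869707)·33700000/4758 = 0.80130293·7082.8079 = 5675.4747.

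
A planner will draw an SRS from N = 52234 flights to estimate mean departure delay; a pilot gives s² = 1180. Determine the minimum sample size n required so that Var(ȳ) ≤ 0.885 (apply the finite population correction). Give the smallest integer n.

Without fpc, n₀ = s²/D = 1180/0.885 = 1333.3333.
With fpc, (1 − n/N)·s²/n ≤ D requires n ≥ n₀/(1 + n₀/N) = 1333.3333/(1 + 1333.3333/52234) = 1300.1456.
Rounding up, n = 1301.

1301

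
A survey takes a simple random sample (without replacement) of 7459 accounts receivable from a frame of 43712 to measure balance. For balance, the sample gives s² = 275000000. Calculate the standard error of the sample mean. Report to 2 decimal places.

174.86

Under SRS without replacement, Var(ȳ) = (1 − f)·s²/n with f = n/N = 7459/43712 = 0.17063964.
Var(ȳ) = (1 − 0.17063964)·275000000/7459 = 0.82936036·36868.213 = 30577.034.
SE(ȳ) = √(30577.034) = 174.86.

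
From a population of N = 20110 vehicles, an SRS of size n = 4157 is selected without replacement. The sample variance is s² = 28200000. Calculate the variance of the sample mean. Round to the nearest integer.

Under SRS without replacement, Var(ȳ) = (1 − f)·s²/n with f = n/N = 4157/20110 = 0.20671308.
Var(ȳ) = (1 − 0.20671308)·28200000/4157 = 0.79328692·6783.7383 = 5381.4509.

5381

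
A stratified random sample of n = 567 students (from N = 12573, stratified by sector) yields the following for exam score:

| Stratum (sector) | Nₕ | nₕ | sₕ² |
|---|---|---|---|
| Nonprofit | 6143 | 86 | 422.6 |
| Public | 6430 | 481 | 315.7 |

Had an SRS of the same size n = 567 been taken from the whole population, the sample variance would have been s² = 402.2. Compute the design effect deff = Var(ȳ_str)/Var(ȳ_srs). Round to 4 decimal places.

1.9420

Var(ȳ_str) = Σ Wₕ²(1−fₕ)sₕ²/nₕ with Wₕ = Nₕ/12573:
  Nonprofit: (6143/12573)²·(1−86/6143)·422.6/86 = 1.1566216
  Public: (6430/12573)²·(1−481/6430)·315.7/481 = 0.15882052
  → Var(ȳ_str) = 1.3154421.
Var(ȳ_srs) = (1 − 567/12573)·402.2/567 = 0.67735826.
deff = 1.3154421 / 0.67735826 = 1.9420.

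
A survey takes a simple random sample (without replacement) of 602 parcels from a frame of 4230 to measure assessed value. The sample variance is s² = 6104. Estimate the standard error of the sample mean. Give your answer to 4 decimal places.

Under SRS without replacement, Var(ȳ) = (1 − f)·s²/n with f = n/N = 602/4230 = 0.14231678.
Var(ȳ) = (1 − 0.14231678)·6104/602 = 0.85768322·10.139535 = 8.6965089.
SE(ȳ) = √(8.6965089) = 2.9490.

2.9490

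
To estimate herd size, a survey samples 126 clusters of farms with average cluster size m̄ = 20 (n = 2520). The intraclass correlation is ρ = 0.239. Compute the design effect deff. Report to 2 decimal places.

deff = 1 + (20 − 1)·0.239 = 1 + 4.541 = 5.541.

5.54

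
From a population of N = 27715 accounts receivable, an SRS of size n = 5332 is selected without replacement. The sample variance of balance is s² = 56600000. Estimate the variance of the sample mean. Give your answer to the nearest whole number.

8573

Under SRS without replacement, Var(ȳ) = (1 − f)·s²/n with f = n/N = 5332/27715 = 0.19238679.
Var(ȳ) = (1 − 0.19238679)·56600000/5332 = 0.80761321·10615.154 = 8572.9384.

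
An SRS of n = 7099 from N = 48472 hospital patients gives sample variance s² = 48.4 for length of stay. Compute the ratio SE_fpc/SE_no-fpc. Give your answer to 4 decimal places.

0.9239

f = n/N = 7099/48472 = 0.14645569.
SE_no-fpc = √(s²/n) = 0.082570344; SE_fpc = √((1−f)s²/n) = 0.076284645.
Ratio = √(1−f) = 0.92387462.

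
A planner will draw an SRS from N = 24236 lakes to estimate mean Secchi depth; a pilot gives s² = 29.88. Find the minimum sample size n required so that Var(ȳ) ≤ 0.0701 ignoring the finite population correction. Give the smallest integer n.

427

Without fpc, n₀ = s²/D = 29.88/0.0701 = 426.2482.
Rounding up, n = 427.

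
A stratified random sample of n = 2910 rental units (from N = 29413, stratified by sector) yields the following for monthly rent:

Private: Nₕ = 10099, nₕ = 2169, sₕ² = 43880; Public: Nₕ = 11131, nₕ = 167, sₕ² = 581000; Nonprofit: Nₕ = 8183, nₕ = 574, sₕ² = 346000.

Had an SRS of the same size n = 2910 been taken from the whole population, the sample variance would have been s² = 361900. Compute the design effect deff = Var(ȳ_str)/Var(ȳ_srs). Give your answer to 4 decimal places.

4.7834

Var(ȳ_str) = Σ Wₕ²(1−fₕ)sₕ²/nₕ with Wₕ = Nₕ/29413:
  Private: (10099/29413)²·(1−2169/10099)·43880/2169 = 1.8727508
  Public: (11131/29413)²·(1−167/11131)·581000/167 = 490.77703
  Nonprofit: (8183/29413)²·(1−574/8183)·346000/574 = 43.383611
  → Var(ȳ_str) = 536.03339.
Var(ȳ_srs) = (1 − 2910/29413)·361900/2910 = 112.06018.
deff = 536.03339 / 112.06018 = 4.7834.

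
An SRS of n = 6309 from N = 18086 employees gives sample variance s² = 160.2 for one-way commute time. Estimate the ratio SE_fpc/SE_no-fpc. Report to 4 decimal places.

0.8069

f = n/N = 6309/18086 = 0.34883335.
SE_no-fpc = √(s²/n) = 0.15934961; SE_fpc = √((1−f)s²/n) = 0.128587.
Ratio = √(1−f) = 0.80694897.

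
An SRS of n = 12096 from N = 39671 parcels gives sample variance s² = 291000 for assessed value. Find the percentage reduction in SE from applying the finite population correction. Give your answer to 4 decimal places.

16.6278

f = n/N = 12096/39671 = 0.30490787.
SE_no-fpc = √(s²/n) = 4.9048486; SE_fpc = √((1−f)s²/n) = 4.0892795.
Ratio = √(1−f) = 0.83372186. Reduction = 100·(1 − 0.83372186) = 16.6278%.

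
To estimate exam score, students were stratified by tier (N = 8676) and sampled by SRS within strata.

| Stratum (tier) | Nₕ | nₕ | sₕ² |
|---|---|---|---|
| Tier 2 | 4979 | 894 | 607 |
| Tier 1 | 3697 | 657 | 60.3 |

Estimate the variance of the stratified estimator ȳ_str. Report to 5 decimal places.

0.19717

Var(ȳ_str) = Σₕ Wₕ²(1 − fₕ)sₕ²/nₕ with Wₕ = Nₕ/N, N = 8676.
Tier 2: Wₕ = 0.57388197; term = 0.57388197²·(1 − 0.17955413)·607/894 = 0.18346206.
Tier 1: Wₕ = 0.42611803; term = 0.42611803²·(1 − 0.17771166)·60.3/657 = 0.013703638.
Sum = 0.1971657.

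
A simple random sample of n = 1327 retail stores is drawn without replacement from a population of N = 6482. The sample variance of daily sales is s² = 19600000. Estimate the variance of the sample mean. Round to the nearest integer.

Under SRS without replacement, Var(ȳ) = (1 − f)·s²/n with f = n/N = 1327/6482 = 0.20472077.
Var(ȳ) = (1 − 0.20472077)·19600000/1327 = 0.79527923·14770.158 = 11746.4.

11746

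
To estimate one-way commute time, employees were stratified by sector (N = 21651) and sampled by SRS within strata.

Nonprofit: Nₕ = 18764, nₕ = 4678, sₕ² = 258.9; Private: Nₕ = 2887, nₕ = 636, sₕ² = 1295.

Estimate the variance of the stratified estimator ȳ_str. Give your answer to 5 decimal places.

Var(ȳ_str) = Σₕ Wₕ²(1 − fₕ)sₕ²/nₕ with Wₕ = Nₕ/N, N = 21651.
Nonprofit: Wₕ = 0.86665743; term = 0.86665743²·(1 − 0.24930718)·258.9/4678 = 0.031205347.
Private: Wₕ = 0.13334257; term = 0.13334257²·(1 − 0.22029789)·1295/636 = 0.028227929.
Sum = 0.059433276.

0.05943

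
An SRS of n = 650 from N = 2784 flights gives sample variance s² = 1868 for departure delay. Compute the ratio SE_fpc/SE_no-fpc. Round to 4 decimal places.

f = n/N = 650/2784 = 0.23347701.
SE_no-fpc = √(s²/n) = 1.6952422; SE_fpc = √((1−f)s²/n) = 1.4842066.
Ratio = √(1−f) = 0.87551299.

0.8755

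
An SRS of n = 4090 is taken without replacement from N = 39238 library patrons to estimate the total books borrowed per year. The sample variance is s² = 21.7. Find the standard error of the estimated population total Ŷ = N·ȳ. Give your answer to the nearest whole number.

Var(Ŷ) = N²·Var(ȳ) = N²·(1 − n/N)·s²/n.
f = 4090/39238 = 0.10423569; Var(ȳ) = 0.89576431·21.7/4090 = 0.0047525881.
Var(Ŷ) = 39238² · 0.0047525881 = 7.3171828 × 10^6.
SE(Ŷ) = √(7.3171828 × 10^6) = 2705.

2705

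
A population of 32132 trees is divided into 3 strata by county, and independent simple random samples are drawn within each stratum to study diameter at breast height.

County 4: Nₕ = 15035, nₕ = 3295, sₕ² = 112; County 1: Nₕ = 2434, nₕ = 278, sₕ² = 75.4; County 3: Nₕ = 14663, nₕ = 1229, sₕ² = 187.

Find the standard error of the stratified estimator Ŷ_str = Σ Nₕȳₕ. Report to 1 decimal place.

Var(Ŷ_str) = Σₕ Nₕ²(1 − fₕ)sₕ²/nₕ.
County 4: 15035²·(1 − 3295/15035)·112/3295 = 5.9997635 × 10^6.
County 1: 2434²·(1 − 278/2434)·75.4/278 = 1.4232981 × 10^6.
County 3: 14663²·(1 − 1229/14663)·187/1229 = 2.997215 × 10^7.
Sum = 3.7395212 × 10^7.
SE = √(3.7395212 × 10^7) = 6115.2.

6115.2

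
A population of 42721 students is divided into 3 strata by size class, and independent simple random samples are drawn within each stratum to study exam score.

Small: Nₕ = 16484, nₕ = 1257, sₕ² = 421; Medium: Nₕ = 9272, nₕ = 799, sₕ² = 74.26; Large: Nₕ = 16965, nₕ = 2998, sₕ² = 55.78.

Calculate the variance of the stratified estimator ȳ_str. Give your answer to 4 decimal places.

0.0525

Var(ȳ_str) = Σₕ Wₕ²(1 − fₕ)sₕ²/nₕ with Wₕ = Nₕ/N, N = 42721.
Small: Wₕ = 0.38585239; term = 0.38585239²·(1 − 0.07625576)·421/1257 = 0.046061805.
Medium: Wₕ = 0.21703612; term = 0.21703612²·(1 − 0.08617343)·74.26/799 = 0.0040006999.
Large: Wₕ = 0.39711149; term = 0.39711149²·(1 − 0.17671677)·55.78/2998 = 0.002415578.
Sum = 0.052478083.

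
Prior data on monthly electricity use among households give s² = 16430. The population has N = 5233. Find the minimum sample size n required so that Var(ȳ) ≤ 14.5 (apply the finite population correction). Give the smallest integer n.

Without fpc, n₀ = s²/D = 16430/14.5 = 1133.1034.
With fpc, (1 − n/N)·s²/n ≤ D requires n ≥ n₀/(1 + n₀/N) = 1133.1034/(1 + 1133.1034/5233) = 931.4222.
Rounding up, n = 932.

932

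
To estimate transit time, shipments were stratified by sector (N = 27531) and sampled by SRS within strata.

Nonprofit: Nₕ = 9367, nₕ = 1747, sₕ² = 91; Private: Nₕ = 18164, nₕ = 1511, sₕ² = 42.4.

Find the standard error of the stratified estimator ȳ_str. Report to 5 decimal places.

0.12690

Var(ȳ_str) = Σₕ Wₕ²(1 − fₕ)sₕ²/nₕ with Wₕ = Nₕ/N, N = 27531.
Nonprofit: Wₕ = 0.34023464; term = 0.34023464²·(1 − 0.18650582)·91/1747 = 0.0049052371.
Private: Wₕ = 0.65976536; term = 0.65976536²·(1 − 0.08318652)·42.4/1511 = 0.01119854.
Sum = 0.016103777.
SE = √(0.016103777) = 0.12690.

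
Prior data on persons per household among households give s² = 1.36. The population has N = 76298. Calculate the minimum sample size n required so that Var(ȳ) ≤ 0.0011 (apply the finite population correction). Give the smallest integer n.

1217

Without fpc, n₀ = s²/D = 1.36/0.0011 = 1236.3636.
With fpc, (1 − n/N)·s²/n ≤ D requires n ≥ n₀/(1 + n₀/N) = 1236.3636/(1 + 1236.3636/76298) = 1216.6485.
Rounding up, n = 1217.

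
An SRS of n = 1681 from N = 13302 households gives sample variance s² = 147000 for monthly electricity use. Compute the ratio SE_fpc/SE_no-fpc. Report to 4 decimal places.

0.9347

f = n/N = 1681/13302 = 0.12637197.
SE_no-fpc = √(s²/n) = 9.3513607; SE_fpc = √((1−f)s²/n) = 8.7405365.
Ratio = √(1−f) = 0.93468071.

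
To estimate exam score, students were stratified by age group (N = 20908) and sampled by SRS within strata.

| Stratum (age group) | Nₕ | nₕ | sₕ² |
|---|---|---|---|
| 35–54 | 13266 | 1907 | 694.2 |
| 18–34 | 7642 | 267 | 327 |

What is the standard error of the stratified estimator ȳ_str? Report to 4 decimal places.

Var(ȳ_str) = Σₕ Wₕ²(1 − fₕ)sₕ²/nₕ with Wₕ = Nₕ/N, N = 20908.
35–54: Wₕ = 0.63449397; term = 0.63449397²·(1 − 0.14375094)·694.2/1907 = 0.12548419.
18–34: Wₕ = 0.36550603; term = 0.36550603²·(1 − 0.03493850)·327/267 = 0.15789943.
Sum = 0.28338362.
SE = √(0.28338362) = 0.5323.

0.5323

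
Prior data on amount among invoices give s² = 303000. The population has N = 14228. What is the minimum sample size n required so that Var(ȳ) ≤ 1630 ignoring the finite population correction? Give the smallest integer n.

Without fpc, n₀ = s²/D = 303000/1630 = 185.8896.
Rounding up, n = 186.

186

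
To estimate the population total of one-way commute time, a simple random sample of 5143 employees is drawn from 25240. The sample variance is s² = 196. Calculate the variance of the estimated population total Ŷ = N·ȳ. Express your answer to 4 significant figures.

1.933 × 10^7

Var(Ŷ) = N²·Var(ȳ) = N²·(1 − n/N)·s²/n.
f = 5143/25240 = 0.20376387; Var(ȳ) = 0.79623613·196/5143 = 0.030344601.
Var(Ŷ) = 25240² · 0.030344601 = 1.9331259 × 10^7.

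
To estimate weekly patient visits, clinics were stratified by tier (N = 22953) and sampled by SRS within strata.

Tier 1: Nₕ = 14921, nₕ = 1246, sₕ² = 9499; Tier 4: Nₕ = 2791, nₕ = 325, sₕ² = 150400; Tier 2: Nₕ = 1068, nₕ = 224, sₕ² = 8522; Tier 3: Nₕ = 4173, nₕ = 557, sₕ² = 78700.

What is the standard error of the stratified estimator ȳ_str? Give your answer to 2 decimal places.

3.62

Var(ȳ_str) = Σₕ Wₕ²(1 − fₕ)sₕ²/nₕ with Wₕ = Nₕ/N, N = 22953.
Tier 1: Wₕ = 0.65006753; term = 0.65006753²·(1 − 0.08350647)·9499/1246 = 2.9526108.
Tier 4: Wₕ = 0.12159631; term = 0.12159631²·(1 − 0.11644572)·150400/325 = 6.0455869.
Tier 2: Wₕ = 0.04652987; term = 0.04652987²·(1 − 0.20973783)·8522/224 = 0.065092102.
Tier 3: Wₕ = 0.18180630; term = 0.18180630²·(1 − 0.13347711)·78700/557 = 4.046853.
Sum = 13.110143.
SE = √(13.110143) = 3.62.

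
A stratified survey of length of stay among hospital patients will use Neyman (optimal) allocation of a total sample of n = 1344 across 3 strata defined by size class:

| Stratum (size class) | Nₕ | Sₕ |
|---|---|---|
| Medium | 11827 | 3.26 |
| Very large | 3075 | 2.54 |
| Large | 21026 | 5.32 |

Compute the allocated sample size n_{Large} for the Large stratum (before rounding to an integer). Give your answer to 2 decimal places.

Neyman allocation: nₕ = n·NₕSₕ / Σⱼ NⱼSⱼ.
Σ NⱼSⱼ = 11827·3.26 + 3075·2.54 + 21026·5.32 = 158224.84.
n_{Large} = 1344·21026·5.32 / 158224.84 = 950.15.

950.15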